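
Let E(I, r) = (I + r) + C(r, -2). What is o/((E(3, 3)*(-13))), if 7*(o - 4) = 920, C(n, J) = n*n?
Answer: -316/455 ≈ -0.69451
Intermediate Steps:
C(n, J) = n**2
o = 948/7 (o = 4 + (1/7)*920 = 4 + 920/7 = 948/7 ≈ 135.43)
E(I, r) = I + r + r**2 (E(I, r) = (I + r) + r**2 = I + r + r**2)
o/((E(3, 3)*(-13))) = 948/(7*(((3 + 3 + 3**2)*(-13)))) = 948/(7*(((3 + 3 + 9)*(-13)))) = 948/(7*((15*(-13)))) = (948/7)/(-195) = (948/7)*(-1/195) = -316/455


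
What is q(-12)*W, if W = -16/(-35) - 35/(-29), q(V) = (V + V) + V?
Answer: -60804/1015 ≈ -59.905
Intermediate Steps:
q(V) = 3*V (q(V) = 2*V + V = 3*V)
W = 1689/1015 (W = -16*(-1/35) - 35*(-1/29) = 16/35 + 35/29 = 1689/1015 ≈ 1.6640)
q(-12)*W = (3*(-12))*(1689/1015) = -36*1689/1015 = -60804/1015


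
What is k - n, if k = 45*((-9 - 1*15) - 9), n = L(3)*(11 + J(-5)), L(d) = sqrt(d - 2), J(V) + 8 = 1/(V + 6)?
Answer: -1489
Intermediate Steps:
J(V) = -8 + 1/(6 + V) (J(V) = -8 + 1/(V + 6) = -8 + 1/(6 + V))
L(d) = sqrt(-2 + d)
n = 4 (n = sqrt(-2 + 3)*(11 + (-47 - 8*(-5))/(6 - 5)) = sqrt(1)*(11 + (-47 + 40)/1) = 1*(11 + 1*(-7)) = 1*(11 - 7) = 1*4 = 4)
k = -1485 (k = 45*((-9 - 15) - 9) = 45*(-24 - 9) = 45*(-33) = -1485)
k - n = -1485 - 1*4 = -1485 - 4 = -1489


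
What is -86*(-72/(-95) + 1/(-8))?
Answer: -20683/380 ≈ -54.429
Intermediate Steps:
-86*(-72/(-95) + 1/(-8)) = -86*(-72*(-1/95) - 1/8) = -86*(72/95 - 1/8) = -86*481/760 = -20683/380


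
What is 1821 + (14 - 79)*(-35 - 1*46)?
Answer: 7086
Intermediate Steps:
1821 + (14 - 79)*(-35 - 1*46) = 1821 - 65*(-35 - 46) = 1821 - 65*(-81) = 1821 + 5265 = 7086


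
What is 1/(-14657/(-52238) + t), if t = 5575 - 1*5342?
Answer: 52238/12186111 ≈ 0.0042867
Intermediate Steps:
t = 233 (t = 5575 - 5342 = 233)
1/(-14657/(-52238) + t) = 1/(-14657/(-52238) + 233) = 1/(-14657*(-1/52238) + 233) = 1/(14657/52238 + 233) = 1/(12186111/52238) = 52238/12186111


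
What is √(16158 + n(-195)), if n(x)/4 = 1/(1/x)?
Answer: √15378 ≈ 124.01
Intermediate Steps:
n(x) = 4*x (n(x) = 4/(1/x) = 4*x)
√(16158 + n(-195)) = √(16158 + 4*(-195)) = √(16158 - 780) = √15378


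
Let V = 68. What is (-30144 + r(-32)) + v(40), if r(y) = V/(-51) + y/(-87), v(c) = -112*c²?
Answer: -6071004/29 ≈ -2.0935e+5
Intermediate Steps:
r(y) = -4/3 - y/87 (r(y) = 68/(-51) + y/(-87) = 68*(-1/51) + y*(-1/87) = -4/3 - y/87)
(-30144 + r(-32)) + v(40) = (-30144 + (-4/3 - 1/87*(-32))) - 112*40² = (-30144 + (-4/3 + 32/87)) - 112*1600 = (-30144 - 28/29) - 179200 = -874204/29 - 179200 = -6071004/29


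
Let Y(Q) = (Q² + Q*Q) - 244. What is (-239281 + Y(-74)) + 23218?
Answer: -205355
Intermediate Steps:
Y(Q) = -244 + 2*Q² (Y(Q) = (Q² + Q²) - 244 = 2*Q² - 244 = -244 + 2*Q²)
(-239281 + Y(-74)) + 23218 = (-239281 + (-244 + 2*(-74)²)) + 23218 = (-239281 + (-244 + 2*5476)) + 23218 = (-239281 + (-244 + 10952)) + 23218 = (-239281 + 10708) + 23218 = -228573 + 23218 = -205355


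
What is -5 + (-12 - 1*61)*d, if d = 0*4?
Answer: -5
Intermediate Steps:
d = 0
-5 + (-12 - 1*61)*d = -5 + (-12 - 1*61)*0 = -5 + (-12 - 61)*0 = -5 - 73*0 = -5 + 0 = -5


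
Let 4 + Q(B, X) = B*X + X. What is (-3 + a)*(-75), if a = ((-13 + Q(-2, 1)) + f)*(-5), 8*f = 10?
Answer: -24225/4 ≈ -6056.3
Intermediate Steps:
Q(B, X) = -4 + X + B*X (Q(B, X) = -4 + (B*X + X) = -4 + (X + B*X) = -4 + X + B*X)
f = 5/4 (f = (1/8)*10 = 5/4 ≈ 1.2500)
a = 335/4 (a = ((-13 + (-4 + 1 - 2*1)) + 5/4)*(-5) = ((-13 + (-4 + 1 - 2)) + 5/4)*(-5) = ((-13 - 5) + 5/4)*(-5) = (-18 + 5/4)*(-5) = -67/4*(-5) = 335/4 ≈ 83.750)
(-3 + a)*(-75) = (-3 + 335/4)*(-75) = (323/4)*(-75) = -24225/4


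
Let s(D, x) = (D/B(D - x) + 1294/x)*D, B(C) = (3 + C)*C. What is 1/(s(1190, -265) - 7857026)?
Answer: -11243367/88404752213320 ≈ -1.2718e-7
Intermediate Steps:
B(C) = C*(3 + C)
s(D, x) = D*(1294/x + D/((D - x)*(3 + D - x))) (s(D, x) = (D/(((D - x)*(3 + (D - x)))) + 1294/x)*D = (D/(((D - x)*(3 + D - x))) + 1294/x)*D = (D*(1/((D - x)*(3 + D - x))) + 1294/x)*D = (D/((D - x)*(3 + D - x)) + 1294/x)*D = (1294/x + D/((D - x)*(3 + D - x)))*D = D*(1294/x + D/((D - x)*(3 + D - x))))
1/(s(1190, -265) - 7857026) = 1/(1190*(1190*(-265) + 1294*(1190 - 1*(-265))*(3 + 1190 - 1*(-265)))/(-265*(1190 - 1*(-265))*(3 + 1190 - 1*(-265))) - 7857026) = 1/(1190*(-1/265)*(-315350 + 1294*(1190 + 265)*(3 + 1190 + 265))/((1190 + 265)*(3 + 1190 + 265)) - 7857026) = 1/(1190*(-1/265)*(-315350 + 1294*1455*1458)/(1455*1458) - 7857026) = 1/(1190*(-1/265)*(1/1455)*(1/1458)*(-315350 + 2745078660) - 7857026) = 1/(1190*(-1/265)*(1/1455)*(1/1458)*2744763310 - 7857026) = 1/(-65325366778/11243367 - 7857026) = 1/(-88404752213320/11243367) = -11243367/88404752213320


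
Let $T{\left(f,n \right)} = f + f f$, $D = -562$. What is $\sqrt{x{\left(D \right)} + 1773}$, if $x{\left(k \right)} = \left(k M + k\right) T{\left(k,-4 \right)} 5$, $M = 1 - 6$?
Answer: $\sqrt{3543771453} \approx 59530.0$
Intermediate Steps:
$M = -5$ ($M = 1 - 6 = -5$)
$T{\left(f,n \right)} = f + f^{2}$
$x{\left(k \right)} = - 20 k^{2} \left(1 + k\right)$ ($x{\left(k \right)} = \left(k \left(-5\right) + k\right) k \left(1 + k\right) 5 = \left(- 5 k + k\right) k \left(1 + k\right) 5 = - 4 k k \left(1 + k\right) 5 = - 4 k^{2} \left(1 + k\right) 5 = - 20 k^{2} \left(1 + k\right)$)
$\sqrt{x{\left(D \right)} + 1773} = \sqrt{20 \left(-562\right)^{2} \left(-1 - -562\right) + 1773} = \sqrt{20 \cdot 315844 \left(-1 + 562\right) + 1773} = \sqrt{20 \cdot 315844 \cdot 561 + 1773} = \sqrt{3543769680 + 1773} = \sqrt{3543771453}$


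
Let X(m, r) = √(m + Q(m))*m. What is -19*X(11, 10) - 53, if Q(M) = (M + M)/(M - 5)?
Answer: -53 - 418*√33/3 ≈ -853.41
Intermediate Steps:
Q(M) = 2*M/(-5 + M) (Q(M) = (2*M)/(-5 + M) = 2*M/(-5 + M))
X(m, r) = m*√(m + 2*m/(-5 + m)) (X(m, r) = √(m + 2*m/(-5 + m))*m = m*√(m + 2*m/(-5 + m)))
-19*X(11, 10) - 53 = -209*√(11*(-3 + 11)/(-5 + 11)) - 53 = -209*√(11*8/6) - 53 = -209*√(11*(⅙)*8) - 53 = -209*√(44/3) - 53 = -209*2*√33/3 - 53 = -418*√33/3 - 53 = -53 - 418*√33/3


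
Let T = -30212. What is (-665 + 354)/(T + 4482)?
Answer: 311/25730 ≈ 0.012087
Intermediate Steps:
(-665 + 354)/(T + 4482) = (-665 + 354)/(-30212 + 4482) = -311/(-25730) = -311*(-1/25730) = 311/25730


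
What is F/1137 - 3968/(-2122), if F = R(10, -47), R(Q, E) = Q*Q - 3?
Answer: 2358725/1206357 ≈ 1.9552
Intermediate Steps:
R(Q, E) = -3 + Q² (R(Q, E) = Q² - 3 = -3 + Q²)
F = 97 (F = -3 + 10² = -3 + 100 = 97)
F/1137 - 3968/(-2122) = 97/1137 - 3968/(-2122) = 97*(1/1137) - 3968*(-1/2122) = 97/1137 + 1984/1061 = 2358725/1206357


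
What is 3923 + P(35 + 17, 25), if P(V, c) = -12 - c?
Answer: 3886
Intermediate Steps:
3923 + P(35 + 17, 25) = 3923 + (-12 - 1*25) = 3923 + (-12 - 25) = 3923 - 37 = 3886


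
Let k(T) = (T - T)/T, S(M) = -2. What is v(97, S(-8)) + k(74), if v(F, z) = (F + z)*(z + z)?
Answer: -380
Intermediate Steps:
v(F, z) = 2*z*(F + z) (v(F, z) = (F + z)*(2*z) = 2*z*(F + z))
k(T) = 0 (k(T) = 0/T = 0)
v(97, S(-8)) + k(74) = 2*(-2)*(97 - 2) + 0 = 2*(-2)*95 + 0 = -380 + 0 = -380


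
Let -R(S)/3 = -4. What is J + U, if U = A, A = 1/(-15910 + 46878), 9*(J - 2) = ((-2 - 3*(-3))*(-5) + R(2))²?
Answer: 16939505/278712 ≈ 60.778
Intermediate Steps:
R(S) = 12 (R(S) = -3*(-4) = 12)
J = 547/9 (J = 2 + ((-2 - 3*(-3))*(-5) + 12)²/9 = 2 + ((-2 + 9)*(-5) + 12)²/9 = 2 + (7*(-5) + 12)²/9 = 2 + (-35 + 12)²/9 = 2 + (⅑)*(-23)² = 2 + (⅑)*529 = 2 + 529/9 = 547/9 ≈ 60.778)
A = 1/30968 ≈ 3.2291e-5
U = 1/30968 ≈ 3.2291e-5
J + U = 547/9 + 1/30968 = 16939505/278712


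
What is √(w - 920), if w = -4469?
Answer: I*√5389 ≈ 73.41*I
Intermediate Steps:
√(w - 920) = √(-4469 - 920) = √(-5389) = I*√5389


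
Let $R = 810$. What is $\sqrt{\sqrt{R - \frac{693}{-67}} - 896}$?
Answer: $\frac{\sqrt{-4022144 + 201 \sqrt{409169}}}{67} \approx 29.451 i$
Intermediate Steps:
$\sqrt{\sqrt{R - \frac{693}{-67}} - 896} = \sqrt{\sqrt{810 - \frac{693}{-67}} - 896} = \sqrt{\sqrt{810 - - \frac{693}{67}} - 896} = \sqrt{\sqrt{810 + \frac{693}{67}} - 896} = \sqrt{\sqrt{\frac{54963}{67}} - 896} = \sqrt{\frac{3 \sqrt{409169}}{67} - 896} = \sqrt{-896 + \frac{3 \sqrt{409169}}{67}}$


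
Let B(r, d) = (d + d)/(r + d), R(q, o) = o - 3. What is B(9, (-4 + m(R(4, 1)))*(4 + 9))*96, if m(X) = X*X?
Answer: 0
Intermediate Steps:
R(q, o) = -3 + o
m(X) = X²
B(r, d) = 2*d/(d + r) (B(r, d) = (2*d)/(d + r) = 2*d/(d + r))
B(9, (-4 + m(R(4, 1)))*(4 + 9))*96 = (2*((-4 + (-3 + 1)²)*(4 + 9))/((-4 + (-3 + 1)²)*(4 + 9) + 9))*96 = (2*((-4 + (-2)²)*13)/((-4 + (-2)²)*13 + 9))*96 = (2*((-4 + 4)*13)/((-4 + 4)*13 + 9))*96 = (2*(0*13)/(0*13 + 9))*96 = (2*0/(0 + 9))*96 = (2*0/9)*96 = (2*0*(⅑))*96 = 0*96 = 0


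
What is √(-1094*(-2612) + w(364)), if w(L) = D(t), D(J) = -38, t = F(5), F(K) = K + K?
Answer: √2857490 ≈ 1690.4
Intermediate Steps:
F(K) = 2*K
t = 10 (t = 2*5 = 10)
w(L) = -38
√(-1094*(-2612) + w(364)) = √(-1094*(-2612) - 38) = √(2857528 - 38) = √2857490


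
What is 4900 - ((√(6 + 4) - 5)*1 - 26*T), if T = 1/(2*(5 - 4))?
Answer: 4918 - √10 ≈ 4914.8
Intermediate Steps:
T = ½ (T = 1/(2*1) = 1/2 = ½ ≈ 0.50000)
4900 - ((√(6 + 4) - 5)*1 - 26*T) = 4900 - ((√(6 + 4) - 5)*1 - 26*½) = 4900 - ((√10 - 5)*1 - 13) = 4900 - ((-5 + √10)*1 - 13) = 4900 - ((-5 + √10) - 13) = 4900 - (-18 + √10) = 4900 + (18 - √10) = 4918 - √10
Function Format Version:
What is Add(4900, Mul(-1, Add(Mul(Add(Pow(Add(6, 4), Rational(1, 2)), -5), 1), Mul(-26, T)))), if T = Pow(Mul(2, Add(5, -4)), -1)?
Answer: Add(4918, Mul(-1, Pow(10, Rational(1, 2)))) ≈ 4914.8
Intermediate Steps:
T = Rational(1, 2) (T = Pow(Mul(2, 1), -1) = Pow(2, -1) = Rational(1, 2) ≈ 0.50000)
Add(4900, Mul(-1, Add(Mul(Add(Pow(Add(6, 4), Rational(1, 2)), -5), 1), Mul(-26, T)))) = Add(4900, Mul(-1, Add(Mul(Add(Pow(Add(6, 4), Rational(1, 2)), -5), 1), Mul(-26, Rational(1, 2))))) = Add(4900, Mul(-1, Add(Mul(Add(Pow(10, Rational(1, 2)), -5), 1), -13))) = Add(4900, Mul(-1, Add(Mul(Add(-5, Pow(10, Rational(1, 2))), 1), -13))) = Add(4900, Mul(-1, Add(Add(-5, Pow(10, Rational(1, 2))), -13))) = Add(4900, Mul(-1, Add(-18, Pow(10, Rational(1, 2))))) = Add(4900, Add(18, Mul(-1, Pow(10, Rational(1, 2))))) = Add(4918, Mul(-1, Pow(10, Rational(1, 2))))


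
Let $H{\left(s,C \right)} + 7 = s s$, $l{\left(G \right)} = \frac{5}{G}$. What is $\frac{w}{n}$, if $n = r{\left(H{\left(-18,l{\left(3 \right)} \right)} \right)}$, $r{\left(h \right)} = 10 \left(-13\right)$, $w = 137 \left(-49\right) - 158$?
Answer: $\frac{6871}{130} \approx 52.854$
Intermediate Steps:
$H{\left(s,C \right)} = -7 + s^{2}$ ($H{\left(s,C \right)} = -7 + s s = -7 + s^{2}$)
$w = -6871$ ($w = -6713 - 158 = -6871$)
$r{\left(h \right)} = -130$
$n = -130$
$\frac{w}{n} = - \frac{6871}{-130} = \left(-6871\right) \left(- \frac{1}{130}\right) = \frac{6871}{130}$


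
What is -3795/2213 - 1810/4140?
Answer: -1971683/916182 ≈ -2.1521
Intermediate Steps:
-3795/2213 - 1810/4140 = -3795*1/2213 - 1810*1/4140 = -3795/2213 - 181/414 = -1971683/916182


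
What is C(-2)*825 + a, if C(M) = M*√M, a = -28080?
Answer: -28080 - 1650*I*√2 ≈ -28080.0 - 2333.5*I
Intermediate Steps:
C(M) = M^(3/2)
C(-2)*825 + a = (-2)^(3/2)*825 - 28080 = -2*I*√2*825 - 28080 = -1650*I*√2 - 28080 = -28080 - 1650*I*√2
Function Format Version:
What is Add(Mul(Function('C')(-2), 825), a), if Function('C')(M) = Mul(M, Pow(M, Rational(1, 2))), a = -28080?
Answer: Add(-28080, Mul(-1650, I, Pow(2, Rational(1, 2)))) ≈ Add(-28080., Mul(-2333.5, I))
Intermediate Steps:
Function('C')(M) = Pow(M, Rational(3, 2))
Add(Mul(Function('C')(-2), 825), a) = Add(Mul(Pow(-2, Rational(3, 2)), 825), -28080) = Add(Mul(Mul(-2, I, Pow(2, Rational(1, 2))), 825), -28080) = Add(Mul(-1650, I, Pow(2, Rational(1, 2))), -28080) = Add(-28080, Mul(-1650, I, Pow(2, Rational(1, 2))))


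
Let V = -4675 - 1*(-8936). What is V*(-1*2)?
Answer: -8522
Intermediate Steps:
V = 4261 (V = -4675 + 8936 = 4261)
V*(-1*2) = 4261*(-1*2) = 4261*(-2) = -8522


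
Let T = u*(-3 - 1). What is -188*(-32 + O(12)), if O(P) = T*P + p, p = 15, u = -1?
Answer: -5828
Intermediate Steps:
T = 4 (T = -(-3 - 1) = -1*(-4) = 4)
O(P) = 15 + 4*P (O(P) = 4*P + 15 = 15 + 4*P)
-188*(-32 + O(12)) = -188*(-32 + (15 + 4*12)) = -188*(-32 + (15 + 48)) = -188*(-32 + 63) = -188*31 = -5828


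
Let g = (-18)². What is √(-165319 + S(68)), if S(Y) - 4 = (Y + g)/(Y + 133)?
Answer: I*√6678812523/201 ≈ 406.59*I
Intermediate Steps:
g = 324
S(Y) = 4 + (324 + Y)/(133 + Y) (S(Y) = 4 + (Y + 324)/(Y + 133) = 4 + (324 + Y)/(133 + Y))
√(-165319 + S(68)) = √(-165319 + (856 + 5*68)/(133 + 68)) = √(-165319 + (856 + 340)/201) = √(-165319 + (1/201)*1196) = √(-165319 + 1196/201) = √(-33227923/201) = I*√6678812523/201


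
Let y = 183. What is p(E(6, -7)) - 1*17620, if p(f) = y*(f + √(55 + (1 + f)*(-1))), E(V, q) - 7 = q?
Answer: -17620 + 549*√6 ≈ -16275.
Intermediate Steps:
E(V, q) = 7 + q
p(f) = 183*f + 183*√(54 - f) (p(f) = 183*(f + √(55 + (1 + f)*(-1))) = 183*(f + √(55 + (-1 - f))) = 183*(f + √(54 - f)) = 183*f + 183*√(54 - f))
p(E(6, -7)) - 1*17620 = (183*(7 - 7) + 183*√(54 - (7 - 7))) - 1*17620 = (183*0 + 183*√(54 - 1*0)) - 17620 = (0 + 183*√(54 + 0)) - 17620 = (0 + 183*√54) - 17620 = (0 + 183*(3*√6)) - 17620 = (0 + 549*√6) - 17620 = 549*√6 - 17620 = -17620 + 549*√6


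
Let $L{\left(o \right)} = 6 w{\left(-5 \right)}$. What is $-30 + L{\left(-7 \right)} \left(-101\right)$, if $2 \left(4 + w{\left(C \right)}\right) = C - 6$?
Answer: $5727$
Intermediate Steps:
$w{\left(C \right)} = -7 + \frac{C}{2}$ ($w{\left(C \right)} = -4 + \frac{C - 6}{2} = -4 + \frac{-6 + C}{2} = -4 + \left(-3 + \frac{C}{2}\right) = -7 + \frac{C}{2}$)
$L{\left(o \right)} = -57$ ($L{\left(o \right)} = 6 \left(-7 + \frac{1}{2} \left(-5\right)\right) = 6 \left(-7 - \frac{5}{2}\right) = 6 \left(- \frac{19}{2}\right) = -57$)
$-30 + L{\left(-7 \right)} \left(-101\right) = -30 - -5757 = -30 + 5757 = 5727$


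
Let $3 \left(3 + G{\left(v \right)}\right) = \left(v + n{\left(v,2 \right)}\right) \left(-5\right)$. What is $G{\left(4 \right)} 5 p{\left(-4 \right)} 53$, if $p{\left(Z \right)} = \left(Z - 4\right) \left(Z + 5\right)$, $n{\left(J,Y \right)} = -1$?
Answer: $16960$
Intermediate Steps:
$p{\left(Z \right)} = \left(-4 + Z\right) \left(5 + Z\right)$
$G{\left(v \right)} = - \frac{4}{3} - \frac{5 v}{3}$ ($G{\left(v \right)} = -3 + \frac{\left(v - 1\right) \left(-5\right)}{3} = -3 + \frac{\left(-1 + v\right) \left(-5\right)}{3} = -3 + \frac{5 - 5 v}{3} = -3 - \left(- \frac{5}{3} + \frac{5 v}{3}\right) = - \frac{4}{3} - \frac{5 v}{3}$)
$G{\left(4 \right)} 5 p{\left(-4 \right)} 53 = \left(- \frac{4}{3} - \frac{20}{3}\right) 5 \left(-20 - 4 + \left(-4\right)^{2}\right) 53 = \left(- \frac{4}{3} - \frac{20}{3}\right) 5 \left(-20 - 4 + 16\right) 53 = \left(-8\right) 5 \left(-8\right) 53 = \left(-40\right) \left(-8\right) 53 = 320 \cdot 53 = 16960$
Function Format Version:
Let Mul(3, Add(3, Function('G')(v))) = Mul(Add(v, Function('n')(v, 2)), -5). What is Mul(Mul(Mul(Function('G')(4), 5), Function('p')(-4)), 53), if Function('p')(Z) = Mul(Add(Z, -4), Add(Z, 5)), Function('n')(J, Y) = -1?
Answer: 16960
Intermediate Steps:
Function('p')(Z) = Mul(Add(-4, Z), Add(5, Z))
Function('G')(v) = Add(Rational(-4, 3), Mul(Rational(-5, 3), v)) (Function('G')(v) = Add(-3, Mul(Rational(1, 3), Mul(Add(v, -1), -5))) = Add(-3, Mul(Rational(1, 3), Mul(Add(-1, v), -5))) = Add(-3, Mul(Rational(1, 3), Add(5, Mul(-5, v)))) = Add(-3, Add(Rational(5, 3), Mul(Rational(-5, 3), v))) = Add(Rational(-4, 3), Mul(Rational(-5, 3), v)))
Mul(Mul(Mul(Function('G')(4), 5), Function('p')(-4)), 53) = Mul(Mul(Mul(Add(Rational(-4, 3), Mul(Rational(-5, 3), 4)), 5), Add(-20, -4, Pow(-4, 2))), 53) = Mul(Mul(Mul(Add(Rational(-4, 3), Rational(-20, 3)), 5), Add(-20, -4, 16)), 53) = Mul(Mul(Mul(-8, 5), -8), 53) = Mul(Mul(-40, -8), 53) = Mul(320, 53) = 16960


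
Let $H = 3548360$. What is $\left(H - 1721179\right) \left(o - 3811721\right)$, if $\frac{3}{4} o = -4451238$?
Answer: $-17808994188605$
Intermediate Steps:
$o = -5934984$ ($o = \frac{4}{3} \left(-4451238\right) = -5934984$)
$\left(H - 1721179\right) \left(o - 3811721\right) = \left(3548360 - 1721179\right) \left(-5934984 - 3811721\right) = 1827181 \left(-9746705\right) = -17808994188605$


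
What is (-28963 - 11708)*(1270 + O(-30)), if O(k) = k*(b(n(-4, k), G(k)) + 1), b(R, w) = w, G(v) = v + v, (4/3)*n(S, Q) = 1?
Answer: -123639840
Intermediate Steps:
n(S, Q) = ¾ (n(S, Q) = (¾)*1 = ¾)
G(v) = 2*v
O(k) = k*(1 + 2*k) (O(k) = k*(2*k + 1) = k*(1 + 2*k))
(-28963 - 11708)*(1270 + O(-30)) = (-28963 - 11708)*(1270 - 30*(1 + 2*(-30))) = -40671*(1270 - 30*(1 - 60)) = -40671*(1270 - 30*(-59)) = -40671*(1270 + 1770) = -40671*3040 = -123639840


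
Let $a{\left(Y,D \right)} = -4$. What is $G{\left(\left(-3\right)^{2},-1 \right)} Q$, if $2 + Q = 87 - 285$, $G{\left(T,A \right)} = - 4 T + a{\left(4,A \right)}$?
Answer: $8000$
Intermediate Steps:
$G{\left(T,A \right)} = -4 - 4 T$ ($G{\left(T,A \right)} = - 4 T - 4 = -4 - 4 T$)
$Q = -200$ ($Q = -2 + \left(87 - 285\right) = -2 - 198 = -200$)
$G{\left(\left(-3\right)^{2},-1 \right)} Q = \left(-4 - 4 \left(-3\right)^{2}\right) \left(-200\right) = \left(-4 - 36\right) \left(-200\right) = \left(-40\right) \left(-200\right) = 8000$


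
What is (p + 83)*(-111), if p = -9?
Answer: -8214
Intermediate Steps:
(p + 83)*(-111) = (-9 + 83)*(-111) = 74*(-111) = -8214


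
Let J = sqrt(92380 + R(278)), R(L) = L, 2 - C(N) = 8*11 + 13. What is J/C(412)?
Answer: -sqrt(92658)/99 ≈ -3.0747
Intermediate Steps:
C(N) = -99 (C(N) = 2 - (8*11 + 13) = 2 - (88 + 13) = 2 - 1*101 = 2 - 101 = -99)
J = sqrt(92658) (J = sqrt(92380 + 278) = sqrt(92658) ≈ 304.40)
J/C(412) = sqrt(92658)/(-99) = sqrt(92658)*(-1/99) = -sqrt(92658)/99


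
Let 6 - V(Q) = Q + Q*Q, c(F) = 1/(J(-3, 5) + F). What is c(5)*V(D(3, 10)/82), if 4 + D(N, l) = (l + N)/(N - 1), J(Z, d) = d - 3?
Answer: 22933/26896 ≈ 0.85265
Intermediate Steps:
J(Z, d) = -3 + d
D(N, l) = -4 + (N + l)/(-1 + N) (D(N, l) = -4 + (l + N)/(N - 1) = -4 + (N + l)/(-1 + N))
c(F) = 1/(2 + F) (c(F) = 1/((-3 + 5) + F) = 1/(2 + F))
V(Q) = 6 - Q - Q**2 (V(Q) = 6 - (Q + Q*Q) = 6 - (Q + Q**2) = 6 + (-Q - Q**2) = 6 - Q - Q**2)
c(5)*V(D(3, 10)/82) = (6 - (4 + 10 - 3*3)/(-1 + 3)/82 - (((4 + 10 - 3*3)/(-1 + 3))/82)**2)/(2 + 5) = (6 - (4 + 10 - 9)/2/82 - (((4 + 10 - 9)/2)*(1/82))**2)/7 = (6 - (1/2)*5/82 - (((1/2)*5)*(1/82))**2)/7 = (6 - 5/(2*82) - ((5/2)*(1/82))**2)/7 = (6 - 1*5/164 - (5/164)**2)/7 = (6 - 5/164 - 1*25/26896)/7 = (6 - 5/164 - 25/26896)/7 = (1/7)*(160531/26896) = 22933/26896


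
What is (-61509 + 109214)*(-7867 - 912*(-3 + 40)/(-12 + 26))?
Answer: -490277915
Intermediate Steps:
(-61509 + 109214)*(-7867 - 912*(-3 + 40)/(-12 + 26)) = 47705*(-7867 - 33744/14) = 47705*(-7867 - 912*37/14) = 47705*(-7867 - 16872/7) = 47705*(-71941/7) = -490277915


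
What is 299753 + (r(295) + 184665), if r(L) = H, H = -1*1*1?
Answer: 484417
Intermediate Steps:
H = -1 (H = -1*1 = -1)
r(L) = -1
299753 + (r(295) + 184665) = 299753 + (-1 + 184665) = 299753 + 184664 = 484417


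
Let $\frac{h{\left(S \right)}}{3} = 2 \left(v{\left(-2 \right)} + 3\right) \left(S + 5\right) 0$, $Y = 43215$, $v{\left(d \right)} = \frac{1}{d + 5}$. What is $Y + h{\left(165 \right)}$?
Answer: $43215$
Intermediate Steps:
$v{\left(d \right)} = \frac{1}{5 + d}$
$h{\left(S \right)} = 0$ ($h{\left(S \right)} = 3 \cdot 2 \left(\frac{1}{5 - 2} + 3\right) \left(S + 5\right) 0 = 3 \cdot 2 \left(\frac{1}{3} + 3\right) \left(5 + S\right) 0 = 3 \cdot 2 \frac{10 \left(5 + S\right)}{3} \cdot 0 = 3 \cdot 2 \left(\frac{50}{3} + \frac{10 S}{3}\right) 0 = 3 \left(\frac{100}{3} + \frac{20 S}{3}\right) 0 = 3 \cdot 0 = 0$)
$Y + h{\left(165 \right)} = 43215 + 0 = 43215$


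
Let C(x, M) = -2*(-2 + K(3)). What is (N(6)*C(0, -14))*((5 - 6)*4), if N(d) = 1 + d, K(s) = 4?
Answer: 112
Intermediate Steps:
C(x, M) = -4 (C(x, M) = -2*(-2 + 4) = -2*2 = -4)
(N(6)*C(0, -14))*((5 - 6)*4) = ((1 + 6)*(-4))*((5 - 6)*4) = (7*(-4))*(-1*4) = -28*(-4) = 112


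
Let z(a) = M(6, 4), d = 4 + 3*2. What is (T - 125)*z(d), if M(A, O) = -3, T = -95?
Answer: 660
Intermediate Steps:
d = 10 (d = 4 + 6 = 10)
z(a) = -3
(T - 125)*z(d) = (-95 - 125)*(-3) = -220*(-3) = 660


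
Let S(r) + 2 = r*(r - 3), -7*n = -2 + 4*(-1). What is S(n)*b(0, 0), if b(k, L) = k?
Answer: 0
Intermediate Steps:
n = 6/7 (n = -(-2 + 4*(-1))/7 = -(-2 - 4)/7 = -1/7*(-6) = 6/7 ≈ 0.85714)
S(r) = -2 + r*(-3 + r) (S(r) = -2 + r*(r - 3) = -2 + r*(-3 + r))
S(n)*b(0, 0) = (-2 + (6/7)**2 - 3*6/7)*0 = (-2 + 36/49 - 18/7)*0 = -188/49*0 = 0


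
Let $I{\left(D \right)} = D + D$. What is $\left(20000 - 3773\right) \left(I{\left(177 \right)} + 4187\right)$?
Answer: $73686807$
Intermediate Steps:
$I{\left(D \right)} = 2 D$
$\left(20000 - 3773\right) \left(I{\left(177 \right)} + 4187\right) = \left(20000 - 3773\right) \left(2 \cdot 177 + 4187\right) = 16227 \left(354 + 4187\right) = 16227 \cdot 4541 = 73686807$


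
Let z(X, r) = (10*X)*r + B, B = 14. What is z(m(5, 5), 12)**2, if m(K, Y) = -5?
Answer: 343396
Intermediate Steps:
z(X, r) = 14 + 10*X*r (z(X, r) = (10*X)*r + 14 = 10*X*r + 14 = 14 + 10*X*r)
z(m(5, 5), 12)**2 = (14 + 10*(-5)*12)**2 = (14 - 600)**2 = (-586)**2 = 343396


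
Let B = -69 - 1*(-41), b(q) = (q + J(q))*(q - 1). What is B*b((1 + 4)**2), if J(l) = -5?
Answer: -13440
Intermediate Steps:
b(q) = (-1 + q)*(-5 + q) (b(q) = (q - 5)*(q - 1) = (-5 + q)*(-1 + q) = (-1 + q)*(-5 + q))
B = -28 (B = -69 + 41 = -28)
B*b((1 + 4)**2) = -28*(5 + ((1 + 4)**2)**2 - 6*(1 + 4)**2) = -28*(5 + (5**2)**2 - 6*5**2) = -28*(5 + 25**2 - 6*25) = -28*(5 + 625 - 150) = -28*480 = -13440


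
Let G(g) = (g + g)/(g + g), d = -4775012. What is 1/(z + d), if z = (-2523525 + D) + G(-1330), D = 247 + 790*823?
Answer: -1/6648119 ≈ -1.5042e-7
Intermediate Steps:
G(g) = 1 (G(g) = (2*g)/((2*g)) = (2*g)*(1/(2*g)) = 1)
D = 650417 (D = 247 + 650170 = 650417)
z = -1873107 (z = (-2523525 + 650417) + 1 = -1873108 + 1 = -1873107)
1/(z + d) = 1/(-1873107 - 4775012) = 1/(-6648119) = -1/6648119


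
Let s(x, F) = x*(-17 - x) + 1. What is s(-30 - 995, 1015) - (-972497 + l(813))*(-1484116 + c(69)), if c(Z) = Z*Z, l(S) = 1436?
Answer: -1436544978854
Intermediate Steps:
c(Z) = Z**2
s(x, F) = 1 + x*(-17 - x)
s(-30 - 995, 1015) - (-972497 + l(813))*(-1484116 + c(69)) = (1 - (-30 - 995)**2 - 17*(-30 - 995)) - (-972497 + 1436)*(-1484116 + 69**2) = (1 - 1*(-1025)**2 - 17*(-1025)) - (-971061)*(-1484116 + 4761) = (1 - 1*1050625 + 17425) - (-971061)*(-1479355) = (1 - 1050625 + 17425) - 1*1436543945655 = -1033199 - 1436543945655 = -1436544978854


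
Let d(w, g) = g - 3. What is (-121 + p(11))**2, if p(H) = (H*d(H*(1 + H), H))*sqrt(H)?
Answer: 99825 - 21296*sqrt(11) ≈ 29194.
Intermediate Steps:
d(w, g) = -3 + g
p(H) = H**(3/2)*(-3 + H) (p(H) = (H*(-3 + H))*sqrt(H) = H**(3/2)*(-3 + H))
(-121 + p(11))**2 = (-121 + 11**(3/2)*(-3 + 11))**2 = (-121 + (11*sqrt(11))*8)**2 = (-121 + 88*sqrt(11))**2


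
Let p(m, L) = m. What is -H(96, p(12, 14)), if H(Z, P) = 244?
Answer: -244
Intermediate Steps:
-H(96, p(12, 14)) = -1*244 = -244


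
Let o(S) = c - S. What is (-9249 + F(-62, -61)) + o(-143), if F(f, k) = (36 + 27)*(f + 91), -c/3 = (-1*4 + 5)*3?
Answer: -7288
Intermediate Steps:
c = -9 (c = -3*(-1*4 + 5)*3 = -3*(-4 + 5)*3 = -3*3 = -9)
o(S) = -9 - S
F(f, k) = 5733 + 63*f (F(f, k) = 63*(91 + f) = 5733 + 63*f)
(-9249 + F(-62, -61)) + o(-143) = (-9249 + (5733 + 63*(-62))) + (-9 - 1*(-143)) = (-9249 + (5733 - 3906)) + (-9 + 143) = (-9249 + 1827) + 134 = -7422 + 134 = -7288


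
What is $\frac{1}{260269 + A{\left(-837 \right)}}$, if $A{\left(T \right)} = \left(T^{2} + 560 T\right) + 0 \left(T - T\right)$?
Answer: $\frac{1}{492118} \approx 2.032 \cdot 10^{-6}$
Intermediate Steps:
$A{\left(T \right)} = T^{2} + 560 T$ ($A{\left(T \right)} = \left(T^{2} + 560 T\right) + 0 \cdot 0 = \left(T^{2} + 560 T\right) + 0 = T^{2} + 560 T$)
$\frac{1}{260269 + A{\left(-837 \right)}} = \frac{1}{260269 - 837 \left(560 - 837\right)} = \frac{1}{260269 - -231849} = \frac{1}{260269 + 231849} = \frac{1}{492118}$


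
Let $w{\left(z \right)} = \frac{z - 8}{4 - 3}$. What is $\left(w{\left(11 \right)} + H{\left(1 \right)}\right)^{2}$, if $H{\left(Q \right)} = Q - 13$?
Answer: $81$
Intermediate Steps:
$H{\left(Q \right)} = -13 + Q$
$w{\left(z \right)} = -8 + z$ ($w{\left(z \right)} = \frac{-8 + z}{1} = \left(-8 + z\right) 1 = -8 + z$)
$\left(w{\left(11 \right)} + H{\left(1 \right)}\right)^{2} = \left(\left(-8 + 11\right) + \left(-13 + 1\right)\right)^{2} = \left(3 - 12\right)^{2} = \left(-9\right)^{2} = 81$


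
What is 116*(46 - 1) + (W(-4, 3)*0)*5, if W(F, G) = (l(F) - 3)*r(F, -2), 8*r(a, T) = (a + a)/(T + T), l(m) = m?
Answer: 5220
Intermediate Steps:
r(a, T) = a/(8*T) (r(a, T) = ((a + a)/(T + T))/8 = ((2*a)/((2*T)))/8 = ((2*a)*(1/(2*T)))/8 = (a/T)/8 = a/(8*T))
W(F, G) = -F*(-3 + F)/16 (W(F, G) = (F - 3)*((⅛)*F/(-2)) = (-3 + F)*((⅛)*F*(-½)) = (-3 + F)*(-F/16) = -F*(-3 + F)/16)
116*(46 - 1) + (W(-4, 3)*0)*5 = 116*(46 - 1) + (((1/16)*(-4)*(3 - 1*(-4)))*0)*5 = 116*45 + (((1/16)*(-4)*(3 + 4))*0)*5 = 5220 + (((1/16)*(-4)*7)*0)*5 = 5220 - 7/4*0*5 = 5220 + 0*5 = 5220 + 0 = 5220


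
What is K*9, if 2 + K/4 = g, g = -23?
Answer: -900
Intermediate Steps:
K = -100 (K = -8 + 4*(-23) = -8 - 92 = -100)
K*9 = -100*9 = -900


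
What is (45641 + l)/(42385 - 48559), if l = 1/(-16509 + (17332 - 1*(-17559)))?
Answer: -93219207/12610052 ≈ -7.3924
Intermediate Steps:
l = 1/18382 (l = 1/(-16509 + (17332 + 17559)) = 1/(-16509 + 34891) = 1/18382 ≈ 5.4401e-5)
(45641 + l)/(42385 - 48559) = (45641 + 1/18382)/(42385 - 48559) = (838972863/18382)/(-6174) = (838972863/18382)*(-1/6174) = -93219207/12610052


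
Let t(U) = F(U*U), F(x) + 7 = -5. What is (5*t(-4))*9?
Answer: -540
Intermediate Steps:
F(x) = -12 (F(x) = -7 - 5 = -12)
t(U) = -12
(5*t(-4))*9 = (5*(-12))*9 = -60*9 = -540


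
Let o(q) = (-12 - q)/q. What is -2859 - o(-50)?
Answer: -71456/25 ≈ -2858.2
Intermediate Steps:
o(q) = (-12 - q)/q
-2859 - o(-50) = -2859 - (-12 - 1*(-50))/(-50) = -2859 - (-1)*(-12 + 50)/50 = -2859 - (-1)*38/50 = -2859 - 1*(-19/25) = -2859 + 19/25 = -71456/25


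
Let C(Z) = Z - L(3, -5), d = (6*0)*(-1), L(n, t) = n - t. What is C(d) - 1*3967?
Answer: -3975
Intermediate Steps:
d = 0 (d = 0*(-1) = 0)
C(Z) = -8 + Z (C(Z) = Z - (3 - 1*(-5)) = Z - (3 + 5) = Z - 1*8 = Z - 8 = -8 + Z)
C(d) - 1*3967 = (-8 + 0) - 1*3967 = -8 - 3967 = -3975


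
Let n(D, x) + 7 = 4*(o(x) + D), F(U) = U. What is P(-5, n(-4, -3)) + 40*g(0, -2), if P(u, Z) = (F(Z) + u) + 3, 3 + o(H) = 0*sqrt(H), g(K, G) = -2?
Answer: -117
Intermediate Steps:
o(H) = -3 (o(H) = -3 + 0*sqrt(H) = -3 + 0 = -3)
n(D, x) = -19 + 4*D (n(D, x) = -7 + 4*(-3 + D) = -7 + (-12 + 4*D) = -19 + 4*D)
P(u, Z) = 3 + Z + u (P(u, Z) = (Z + u) + 3 = 3 + Z + u)
P(-5, n(-4, -3)) + 40*g(0, -2) = (3 + (-19 + 4*(-4)) - 5) + 40*(-2) = (3 + (-19 - 16) - 5) - 80 = (3 - 35 - 5) - 80 = -37 - 80 = -117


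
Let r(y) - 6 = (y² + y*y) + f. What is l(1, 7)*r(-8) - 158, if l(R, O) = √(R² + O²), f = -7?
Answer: -158 + 635*√2 ≈ 740.03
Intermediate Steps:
r(y) = -1 + 2*y² (r(y) = 6 + ((y² + y*y) - 7) = 6 + ((y² + y²) - 7) = 6 + (2*y² - 7) = 6 + (-7 + 2*y²) = -1 + 2*y²)
l(R, O) = √(O² + R²)
l(1, 7)*r(-8) - 158 = √(7² + 1²)*(-1 + 2*(-8)²) - 158 = √(49 + 1)*(-1 + 2*64) - 158 = √50*(-1 + 128) - 158 = (5*√2)*127 - 158 = 635*√2 - 158 = -158 + 635*√2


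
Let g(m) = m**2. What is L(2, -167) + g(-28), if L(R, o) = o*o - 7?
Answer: 28666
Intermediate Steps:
L(R, o) = -7 + o**2 (L(R, o) = o**2 - 7 = -7 + o**2)
L(2, -167) + g(-28) = (-7 + (-167)**2) + (-28)**2 = (-7 + 27889) + 784 = 27882 + 784 = 28666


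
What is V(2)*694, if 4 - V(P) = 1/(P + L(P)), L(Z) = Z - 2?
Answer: 2429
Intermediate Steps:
L(Z) = -2 + Z
V(P) = 4 - 1/(-2 + 2*P) (V(P) = 4 - 1/(P + (-2 + P)) = 4 - 1/(-2 + 2*P))
V(2)*694 = ((-9 + 8*2)/(2*(-1 + 2)))*694 = ((½)*(-9 + 16)/1)*694 = ((½)*1*7)*694 = (7/2)*694 = 2429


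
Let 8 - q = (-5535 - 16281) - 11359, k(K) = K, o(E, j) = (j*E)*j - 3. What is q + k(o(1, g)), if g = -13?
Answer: 33349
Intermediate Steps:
o(E, j) = -3 + E*j² (o(E, j) = (E*j)*j - 3 = E*j² - 3 = -3 + E*j²)
q = 33183 (q = 8 - ((-5535 - 16281) - 11359) = 8 - (-21816 - 11359) = 8 - 1*(-33175) = 8 + 33175 = 33183)
q + k(o(1, g)) = 33183 + (-3 + 1*(-13)²) = 33183 + (-3 + 1*169) = 33183 + (-3 + 169) = 33183 + 166 = 33349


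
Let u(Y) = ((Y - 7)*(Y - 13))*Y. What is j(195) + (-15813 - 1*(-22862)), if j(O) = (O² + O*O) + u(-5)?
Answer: 82019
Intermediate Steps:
u(Y) = Y*(-13 + Y)*(-7 + Y) (u(Y) = ((-7 + Y)*(-13 + Y))*Y = ((-13 + Y)*(-7 + Y))*Y = Y*(-13 + Y)*(-7 + Y))
j(O) = -1080 + 2*O² (j(O) = (O² + O*O) - 5*(91 + (-5)² - 20*(-5)) = (O² + O²) - 5*(91 + 25 + 100) = 2*O² - 5*216 = 2*O² - 1080 = -1080 + 2*O²)
j(195) + (-15813 - 1*(-22862)) = (-1080 + 2*195²) + (-15813 - 1*(-22862)) = (-1080 + 2*38025) + (-15813 + 22862) = (-1080 + 76050) + 7049 = 74970 + 7049 = 82019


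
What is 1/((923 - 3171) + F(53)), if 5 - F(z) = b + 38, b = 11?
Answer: -1/2292 ≈ -0.00043630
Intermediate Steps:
F(z) = -44 (F(z) = 5 - (11 + 38) = 5 - 1*49 = 5 - 49 = -44)
1/((923 - 3171) + F(53)) = 1/((923 - 3171) - 44) = 1/(-2248 - 44) = 1/(-2292) = -1/2292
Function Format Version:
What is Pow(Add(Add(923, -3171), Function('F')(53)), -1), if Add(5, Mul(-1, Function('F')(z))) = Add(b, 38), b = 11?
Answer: Rational(-1, 2292) ≈ -0.00043630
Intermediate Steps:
Function('F')(z) = -44 (Function('F')(z) = Add(5, Mul(-1, Add(11, 38))) = Add(5, Mul(-1, 49)) = Add(5, -49) = -44)
Pow(Add(Add(923, -3171), Function('F')(53)), -1) = Pow(Add(Add(923, -3171), -44), -1) = Pow(Add(-2248, -44), -1) = Pow(-2292, -1) = Rational(-1, 2292)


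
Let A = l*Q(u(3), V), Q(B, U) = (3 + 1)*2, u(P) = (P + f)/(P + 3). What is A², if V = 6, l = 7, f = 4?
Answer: 3136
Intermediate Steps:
u(P) = (4 + P)/(3 + P) (u(P) = (P + 4)/(P + 3) = (4 + P)/(3 + P))
Q(B, U) = 8 (Q(B, U) = 4*2 = 8)
A = 56 (A = 7*8 = 56)
A² = 56² = 3136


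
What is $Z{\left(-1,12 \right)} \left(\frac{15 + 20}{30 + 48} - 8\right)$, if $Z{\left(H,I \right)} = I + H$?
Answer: $- \frac{6479}{78} \approx -83.064$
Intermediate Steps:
$Z{\left(H,I \right)} = H + I$
$Z{\left(-1,12 \right)} \left(\frac{15 + 20}{30 + 48} - 8\right) = \left(-1 + 12\right) \left(\frac{15 + 20}{30 + 48} - 8\right) = 11 \left(\frac{35}{78} - 8\right) = 11 \left(- \frac{589}{78}\right) = - \frac{6479}{78}$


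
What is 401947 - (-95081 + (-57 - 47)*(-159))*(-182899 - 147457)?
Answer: -25947410073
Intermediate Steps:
401947 - (-95081 + (-57 - 47)*(-159))*(-182899 - 147457) = 401947 - (-95081 - 104*(-159))*(-330356) = 401947 - (-95081 + 16536)*(-330356) = 401947 - (-78545)*(-330356) = 401947 - 1*25947812020 = 401947 - 25947812020 = -25947410073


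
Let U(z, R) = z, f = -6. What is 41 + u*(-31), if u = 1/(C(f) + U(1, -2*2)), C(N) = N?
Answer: 236/5 ≈ 47.200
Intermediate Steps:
u = -⅕ (u = 1/(-6 + 1) = 1/(-5) = -⅕ ≈ -0.20000)
41 + u*(-31) = 41 - ⅕*(-31) = 41 + 31/5 = 236/5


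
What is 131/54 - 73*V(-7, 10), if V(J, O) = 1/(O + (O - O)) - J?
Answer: -69643/135 ≈ -515.87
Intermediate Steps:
V(J, O) = 1/O - J (V(J, O) = 1/(O + 0) - J = 1/O - J)
131/54 - 73*V(-7, 10) = 131/54 - 73*(1/10 - 1*(-7)) = 131*(1/54) - 73*(⅒ + 7) = 131/54 - 73*71/10 = 131/54 - 5183/10 = -69643/135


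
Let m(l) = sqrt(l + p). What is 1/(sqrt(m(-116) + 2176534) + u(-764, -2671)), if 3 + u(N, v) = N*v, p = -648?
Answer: 1/(2040641 + sqrt(2)*sqrt(1088267 + I*sqrt(191))) ≈ 4.8969e-7 - 0.e-15*I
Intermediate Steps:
m(l) = sqrt(-648 + l) (m(l) = sqrt(l - 648) = sqrt(-648 + l))
u(N, v) = -3 + N*v
1/(sqrt(m(-116) + 2176534) + u(-764, -2671)) = 1/(sqrt(sqrt(-648 - 116) + 2176534) + (-3 - 764*(-2671))) = 1/(sqrt(sqrt(-764) + 2176534) + (-3 + 2040644)) = 1/(sqrt(2*I*sqrt(191) + 2176534) + 2040641) = 1/(sqrt(2176534 + 2*I*sqrt(191)) + 2040641) = 1/(2040641 + sqrt(2176534 + 2*I*sqrt(191)))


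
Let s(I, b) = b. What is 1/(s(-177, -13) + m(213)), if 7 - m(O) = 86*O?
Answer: -1/18324 ≈ -5.4573e-5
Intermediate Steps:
m(O) = 7 - 86*O
1/(s(-177, -13) + m(213)) = 1/(-13 + (7 - 86*213)) = 1/(-13 + (7 - 18318)) = 1/(-13 - 18311) = 1/(-18324) = -1/18324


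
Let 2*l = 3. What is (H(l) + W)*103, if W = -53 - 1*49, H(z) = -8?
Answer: -11330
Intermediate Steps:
l = 3/2 (l = (½)*3 = 3/2 ≈ 1.5000)
W = -102 (W = -53 - 49 = -102)
(H(l) + W)*103 = (-8 - 102)*103 = -110*103 = -11330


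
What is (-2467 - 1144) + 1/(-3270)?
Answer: -11807971/3270 ≈ -3611.0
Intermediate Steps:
(-2467 - 1144) + 1/(-3270) = -3611 - 1/3270 = -11807971/3270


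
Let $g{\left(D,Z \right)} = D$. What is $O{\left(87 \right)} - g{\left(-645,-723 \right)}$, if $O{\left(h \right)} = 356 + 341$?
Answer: $1342$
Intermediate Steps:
$O{\left(h \right)} = 697$
$O{\left(87 \right)} - g{\left(-645,-723 \right)} = 697 - -645 = 697 + 645 = 1342$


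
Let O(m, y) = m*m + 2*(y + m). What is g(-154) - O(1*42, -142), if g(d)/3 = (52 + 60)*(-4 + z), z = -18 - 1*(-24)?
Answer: -892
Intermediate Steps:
z = 6 (z = -18 + 24 = 6)
g(d) = 672 (g(d) = 3*((52 + 60)*(-4 + 6)) = 3*(112*2) = 3*224 = 672)
O(m, y) = m² + 2*m + 2*y (O(m, y) = m² + 2*(m + y) = m² + (2*m + 2*y) = m² + 2*m + 2*y)
g(-154) - O(1*42, -142) = 672 - ((1*42)² + 2*(1*42) + 2*(-142)) = 672 - (42² + 2*42 - 284) = 672 - (1764 + 84 - 284) = 672 - 1*1564 = 672 - 1564 = -892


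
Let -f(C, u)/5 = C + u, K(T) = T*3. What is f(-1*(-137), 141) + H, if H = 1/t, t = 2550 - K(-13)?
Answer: -3598709/2589 ≈ -1390.0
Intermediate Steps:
K(T) = 3*T
t = 2589 (t = 2550 - 3*(-13) = 2550 - 1*(-39) = 2550 + 39 = 2589)
f(C, u) = -5*C - 5*u (f(C, u) = -5*(C + u) = -5*C - 5*u)
H = 1/2589 ≈ 0.00038625
f(-1*(-137), 141) + H = (-(-5)*(-137) - 5*141) + 1/2589 = (-5*137 - 705) + 1/2589 = (-685 - 705) + 1/2589 = -1390 + 1/2589 = -3598709/2589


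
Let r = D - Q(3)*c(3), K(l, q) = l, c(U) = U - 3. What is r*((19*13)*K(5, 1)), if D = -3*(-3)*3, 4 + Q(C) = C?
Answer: 33345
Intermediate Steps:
Q(C) = -4 + C
c(U) = -3 + U
D = 27 (D = 9*3 = 27)
r = 27 (r = 27 - (-4 + 3)*(-3 + 3) = 27 - (-1)*0 = 27 - 1*0 = 27 + 0 = 27)
r*((19*13)*K(5, 1)) = 27*((19*13)*5) = 27*(247*5) = 27*1235 = 33345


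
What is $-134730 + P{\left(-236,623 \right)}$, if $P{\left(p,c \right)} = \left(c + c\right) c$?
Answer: $641528$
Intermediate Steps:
$P{\left(p,c \right)} = 2 c^{2}$ ($P{\left(p,c \right)} = 2 c c = 2 c^{2}$)
$-134730 + P{\left(-236,623 \right)} = -134730 + 2 \cdot 623^{2} = -134730 + 2 \cdot 388129 = -134730 + 776258 = 641528$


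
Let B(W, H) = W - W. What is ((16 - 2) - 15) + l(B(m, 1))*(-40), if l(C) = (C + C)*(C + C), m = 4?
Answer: -1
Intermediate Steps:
B(W, H) = 0
l(C) = 4*C² (l(C) = (2*C)*(2*C) = 4*C²)
((16 - 2) - 15) + l(B(m, 1))*(-40) = ((16 - 2) - 15) + (4*0²)*(-40) = (14 - 15) + (4*0)*(-40) = -1 + 0*(-40) = -1 + 0 = -1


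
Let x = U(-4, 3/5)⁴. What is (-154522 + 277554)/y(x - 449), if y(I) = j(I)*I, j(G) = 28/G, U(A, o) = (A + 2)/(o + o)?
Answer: 4394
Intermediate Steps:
U(A, o) = (2 + A)/(2*o) (U(A, o) = (2 + A)/((2*o)) = (2 + A)*(1/(2*o)) = (2 + A)/(2*o))
x = 625/81 (x = ((2 - 4)/(2*((3/5))))⁴ = ((½)*(-2)/(3*(⅕)))⁴ = ((½)*(-2)/(⅗))⁴ = ((½)*(5/3)*(-2))⁴ = (-5/3)⁴ = 625/81 ≈ 7.7160)
y(I) = 28 (y(I) = (28/I)*I = 28)
(-154522 + 277554)/y(x - 449) = (-154522 + 277554)/28 = 123032*(1/28) = 4394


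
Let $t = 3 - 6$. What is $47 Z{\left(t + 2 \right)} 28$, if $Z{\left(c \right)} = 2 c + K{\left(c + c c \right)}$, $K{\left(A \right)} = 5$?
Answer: $3948$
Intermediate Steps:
$t = -3$ ($t = 3 - 6 = -3$)
$Z{\left(c \right)} = 5 + 2 c$ ($Z{\left(c \right)} = 2 c + 5 = 5 + 2 c$)
$47 Z{\left(t + 2 \right)} 28 = 47 \left(5 + 2 \left(-3 + 2\right)\right) 28 = 47 \left(5 + 2 \left(-1\right)\right) 28 = 47 \left(5 - 2\right) 28 = 47 \cdot 3 \cdot 28 = 141 \cdot 28 = 3948$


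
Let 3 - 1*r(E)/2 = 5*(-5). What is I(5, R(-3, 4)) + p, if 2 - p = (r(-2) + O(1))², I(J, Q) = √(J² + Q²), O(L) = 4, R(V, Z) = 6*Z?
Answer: -3598 + √601 ≈ -3573.5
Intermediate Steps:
r(E) = 56 (r(E) = 6 - 10*(-5) = 6 - 2*(-25) = 6 + 50 = 56)
p = -3598 (p = 2 - (56 + 4)² = 2 - 1*60² = 2 - 1*3600 = 2 - 3600 = -3598)
I(5, R(-3, 4)) + p = √(5² + (6*4)²) - 3598 = √(25 + 24²) - 3598 = √(25 + 576) - 3598 = √601 - 3598 = -3598 + √601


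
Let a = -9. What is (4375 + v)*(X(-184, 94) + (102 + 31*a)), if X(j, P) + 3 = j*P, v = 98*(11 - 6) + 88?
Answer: -86558628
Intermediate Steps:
v = 578 (v = 98*5 + 88 = 490 + 88 = 578)
X(j, P) = -3 + P*j (X(j, P) = -3 + j*P = -3 + P*j)
(4375 + v)*(X(-184, 94) + (102 + 31*a)) = (4375 + 578)*((-3 + 94*(-184)) + (102 + 31*(-9))) = 4953*((-3 - 17296) + (102 - 279)) = 4953*(-17299 - 177) = 4953*(-17476) = -86558628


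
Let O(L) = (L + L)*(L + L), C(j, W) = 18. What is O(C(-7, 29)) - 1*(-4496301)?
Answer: 4497597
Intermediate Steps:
O(L) = 4*L**2 (O(L) = (2*L)*(2*L) = 4*L**2)
O(C(-7, 29)) - 1*(-4496301) = 4*18**2 - 1*(-4496301) = 4*324 + 4496301 = 1296 + 4496301 = 4497597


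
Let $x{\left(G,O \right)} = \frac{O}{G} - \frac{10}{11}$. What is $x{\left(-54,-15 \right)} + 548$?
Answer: $\frac{108379}{198} \approx 547.37$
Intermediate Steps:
$x{\left(G,O \right)} = - \frac{10}{11} + \frac{O}{G}$ ($x{\left(G,O \right)} = \frac{O}{G} - \frac{10}{11} = - \frac{10}{11} + \frac{O}{G}$)
$x{\left(-54,-15 \right)} + 548 = \left(- \frac{10}{11} - \frac{15}{-54}\right) + 548 = \left(- \frac{10}{11} - - \frac{5}{18}\right) + 548 = \left(- \frac{10}{11} + \frac{5}{18}\right) + 548 = - \frac{125}{198} + 548 = \frac{108379}{198}$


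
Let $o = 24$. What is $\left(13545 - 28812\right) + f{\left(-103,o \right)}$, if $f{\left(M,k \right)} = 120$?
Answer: $-15147$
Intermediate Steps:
$\left(13545 - 28812\right) + f{\left(-103,o \right)} = \left(13545 - 28812\right) + 120 = -15267 + 120 = -15147$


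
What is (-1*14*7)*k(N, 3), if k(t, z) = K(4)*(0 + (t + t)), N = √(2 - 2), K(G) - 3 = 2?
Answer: 0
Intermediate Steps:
K(G) = 5 (K(G) = 3 + 2 = 5)
N = 0 (N = √0 = 0)
k(t, z) = 10*t (k(t, z) = 5*(0 + (t + t)) = 5*(0 + 2*t) = 5*(2*t) = 10*t)
(-1*14*7)*k(N, 3) = (-1*14*7)*(10*0) = -14*7*0 = -98*0 = 0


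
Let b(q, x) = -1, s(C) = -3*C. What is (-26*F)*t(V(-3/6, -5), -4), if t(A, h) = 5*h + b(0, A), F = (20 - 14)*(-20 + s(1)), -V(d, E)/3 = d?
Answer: -75348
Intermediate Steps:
V(d, E) = -3*d
F = -138 (F = (20 - 14)*(-20 - 3*1) = 6*(-20 - 3) = 6*(-23) = -138)
t(A, h) = -1 + 5*h (t(A, h) = 5*h - 1 = -1 + 5*h)
(-26*F)*t(V(-3/6, -5), -4) = (-26*(-138))*(-1 + 5*(-4)) = 3588*(-1 - 20) = 3588*(-21) = -75348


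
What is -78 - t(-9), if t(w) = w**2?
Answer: -159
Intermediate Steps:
-78 - t(-9) = -78 - 1*(-9)**2 = -78 - 1*81 = -78 - 81 = -159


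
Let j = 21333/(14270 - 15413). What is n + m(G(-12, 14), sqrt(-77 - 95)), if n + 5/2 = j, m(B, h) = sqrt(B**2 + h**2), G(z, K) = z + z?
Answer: -16127/762 + 2*sqrt(101) ≈ -1.0643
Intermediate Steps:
G(z, K) = 2*z
j = -7111/381 (j = 21333/(-1143) = 21333*(-1/1143) = -7111/381 ≈ -18.664)
n = -16127/762 (n = -5/2 - 7111/381 = -16127/762 ≈ -21.164)
n + m(G(-12, 14), sqrt(-77 - 95)) = -16127/762 + sqrt((2*(-12))**2 + (sqrt(-77 - 95))**2) = -16127/762 + sqrt((-24)**2 + (sqrt(-172))**2) = -16127/762 + sqrt(576 + (2*I*sqrt(43))**2) = -16127/762 + sqrt(576 - 172) = -16127/762 + sqrt(404) = -16127/762 + 2*sqrt(101)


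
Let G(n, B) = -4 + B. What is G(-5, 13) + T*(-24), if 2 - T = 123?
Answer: 2913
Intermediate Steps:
T = -121 (T = 2 - 1*123 = 2 - 123 = -121)
G(-5, 13) + T*(-24) = (-4 + 13) - 121*(-24) = 9 + 2904 = 2913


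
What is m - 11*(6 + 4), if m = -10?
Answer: -120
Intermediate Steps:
m - 11*(6 + 4) = -10 - 11*(6 + 4) = -10 - 11*10 = -10 - 110 = -120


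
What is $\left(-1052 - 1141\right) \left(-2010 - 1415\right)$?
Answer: $7511025$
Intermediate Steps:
$\left(-1052 - 1141\right) \left(-2010 - 1415\right) = \left(-1052 - 1141\right) \left(-3425\right) = \left(-2193\right) \left(-3425\right) = 7511025$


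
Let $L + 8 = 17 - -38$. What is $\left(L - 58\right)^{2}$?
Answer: $121$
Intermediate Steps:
$L = 47$ ($L = -8 + \left(17 - -38\right) = -8 + \left(17 + 38\right) = -8 + 55 = 47$)
$\left(L - 58\right)^{2} = \left(47 - 58\right)^{2} = \left(-11\right)^{2} = 121$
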